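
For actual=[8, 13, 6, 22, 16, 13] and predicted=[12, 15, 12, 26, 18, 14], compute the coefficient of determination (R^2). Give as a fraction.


Mean(y) = 13. SS_res = 77. SS_tot = 164. R^2 = 1 - 77/(164) = 87/164.

87/164


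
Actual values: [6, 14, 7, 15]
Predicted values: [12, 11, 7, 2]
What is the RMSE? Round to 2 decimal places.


MSE = 53.5000. RMSE = sqrt(53.5000) = 7.31.

7.31


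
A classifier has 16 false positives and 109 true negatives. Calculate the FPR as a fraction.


FPR = FP / (FP + TN) = 16 / 125 = 16/125.

16/125


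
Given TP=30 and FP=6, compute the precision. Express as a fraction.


Precision = TP / (TP + FP) = 30 / 36 = 5/6.

5/6


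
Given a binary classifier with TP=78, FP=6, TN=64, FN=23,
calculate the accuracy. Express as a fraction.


Accuracy = (TP + TN) / (TP + TN + FP + FN) = (78 + 64) / 171 = 142/171.

142/171


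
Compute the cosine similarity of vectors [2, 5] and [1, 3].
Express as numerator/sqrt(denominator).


dot = 17. |a|^2 = 29, |b|^2 = 10. cos = 17/sqrt(290).

17/sqrt(290)


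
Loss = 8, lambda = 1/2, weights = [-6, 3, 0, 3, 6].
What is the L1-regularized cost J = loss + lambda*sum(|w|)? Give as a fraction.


L1 norm = sum(|w|) = 18. J = 8 + 1/2 * 18 = 17.

17


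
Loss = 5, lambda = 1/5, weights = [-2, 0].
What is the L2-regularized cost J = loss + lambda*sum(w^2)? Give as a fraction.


L2 sq norm = sum(w^2) = 4. J = 5 + 1/5 * 4 = 29/5.

29/5


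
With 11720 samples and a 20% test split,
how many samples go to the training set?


Test set = 11720 * 20% = 2344. Training set = 11720 - 2344 = 9376.

9376


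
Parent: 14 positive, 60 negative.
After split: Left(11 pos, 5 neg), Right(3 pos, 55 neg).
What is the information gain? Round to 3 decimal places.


H(parent) = 0.6998. H(left) = 0.8960, H(right) = 0.2937. Weighted = (16/74)*0.8960 + (58/74)*0.2937 = 0.4239. IG = 0.6998 - 0.4239 = 0.2759, which rounds to 0.276.

0.276


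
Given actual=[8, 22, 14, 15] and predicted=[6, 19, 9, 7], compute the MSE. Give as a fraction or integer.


MSE = (1/4) * ((8-6)^2=4 + (22-19)^2=9 + (14-9)^2=25 + (15-7)^2=64). Sum = 102. MSE = 51/2.

51/2


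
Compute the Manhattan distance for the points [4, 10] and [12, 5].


d = sum of absolute differences: |4-12|=8 + |10-5|=5 = 13.

13


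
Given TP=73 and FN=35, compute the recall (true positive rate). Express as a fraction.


Recall = TP / (TP + FN) = 73 / 108 = 73/108.

73/108


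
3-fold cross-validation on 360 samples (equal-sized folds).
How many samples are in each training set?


Each validation fold has 360/3 = 120 samples. Training set = 360 - 120 = 240.

240


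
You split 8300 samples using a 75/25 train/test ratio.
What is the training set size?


Test set = 8300 * 25% = 2075. Training set = 8300 - 2075 = 6225.

6225


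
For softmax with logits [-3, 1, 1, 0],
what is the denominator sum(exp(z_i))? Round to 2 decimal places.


Denom = e^-3=0.0498 + e^1=2.7183 + e^1=2.7183 + e^0=1.0000. Sum = 6.4864, which rounds to 6.49.

6.49


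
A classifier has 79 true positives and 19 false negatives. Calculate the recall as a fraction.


Recall = TP / (TP + FN) = 79 / 98 = 79/98.

79/98


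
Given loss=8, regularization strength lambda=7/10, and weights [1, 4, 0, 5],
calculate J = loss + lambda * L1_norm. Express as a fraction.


L1 norm = sum(|w|) = 10. J = 8 + 7/10 * 10 = 15.

15


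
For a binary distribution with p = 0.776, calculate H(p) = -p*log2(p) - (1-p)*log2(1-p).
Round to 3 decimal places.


H = -0.776*log2(0.776) - 0.224*log2(0.224) = 0.767.

0.767


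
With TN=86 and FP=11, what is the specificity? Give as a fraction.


Specificity = TN / (TN + FP) = 86 / 97 = 86/97.

86/97


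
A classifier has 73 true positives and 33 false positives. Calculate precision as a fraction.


Precision = TP / (TP + FP) = 73 / 106 = 73/106.

73/106


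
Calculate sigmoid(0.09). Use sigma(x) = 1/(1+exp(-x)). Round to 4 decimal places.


sigma(0.09) = 1/(1+e^(-0.09)) = 1/(1+0.913931) = 1/1.913931 = 0.5225.

0.5225


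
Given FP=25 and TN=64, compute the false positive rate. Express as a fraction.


FPR = FP / (FP + TN) = 25 / 89 = 25/89.

25/89


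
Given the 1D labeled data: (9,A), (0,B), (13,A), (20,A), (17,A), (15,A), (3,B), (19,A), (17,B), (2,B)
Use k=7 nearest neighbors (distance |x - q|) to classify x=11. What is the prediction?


Distances: |9-11|=2, |0-11|=11, |13-11|=2, |20-11|=9, |17-11|=6, |15-11|=4, |3-11|=8, |19-11|=8, |17-11|=6, |2-11|=9. 7 nearest: (9,A), (13,A), (15,A), (17,A), (17,B), (19,A), (3,B). Counts: {'A': 5, 'B': 2}. Majority class: A.

A


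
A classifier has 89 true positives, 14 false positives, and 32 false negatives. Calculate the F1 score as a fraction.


Precision = 89/103 = 89/103. Recall = 89/121 = 89/121. F1 = 2*P*R/(P+R) = 89/112.

89/112


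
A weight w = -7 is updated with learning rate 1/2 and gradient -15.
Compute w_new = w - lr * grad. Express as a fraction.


w_new = -7 - 1/2 * -15 = -7 - -15/2 = 1/2.

1/2


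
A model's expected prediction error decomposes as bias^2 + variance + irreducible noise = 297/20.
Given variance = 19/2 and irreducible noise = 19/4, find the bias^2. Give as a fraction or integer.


Total error = bias^2 + variance + irreducible noise. So bias^2 = 297/20 - 19/2 - 19/4 = 3/5.

3/5


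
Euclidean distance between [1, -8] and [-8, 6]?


d = sqrt(sum of squared differences). (1--8)^2=81, (-8-6)^2=196. Sum = 277.

sqrt(277)


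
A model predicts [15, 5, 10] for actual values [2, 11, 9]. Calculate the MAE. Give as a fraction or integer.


MAE = (1/3) * (|2-15|=13 + |11-5|=6 + |9-10|=1). Sum = 20. MAE = 20/3.

20/3


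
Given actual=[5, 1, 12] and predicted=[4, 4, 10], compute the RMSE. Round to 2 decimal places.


MSE = 4.6667. RMSE = sqrt(4.6667) = 2.16.

2.16


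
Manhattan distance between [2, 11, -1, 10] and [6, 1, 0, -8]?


d = sum of absolute differences: |2-6|=4 + |11-1|=10 + |-1-0|=1 + |10--8|=18 = 33.

33


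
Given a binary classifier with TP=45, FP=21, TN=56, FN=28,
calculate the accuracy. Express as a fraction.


Accuracy = (TP + TN) / (TP + TN + FP + FN) = (45 + 56) / 150 = 101/150.

101/150


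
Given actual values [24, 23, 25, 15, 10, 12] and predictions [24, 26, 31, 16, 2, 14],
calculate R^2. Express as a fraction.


Mean(y) = 109/6. SS_res = 114. SS_tot = 1313/6. R^2 = 1 - 114/(1313/6) = 629/1313.

629/1313


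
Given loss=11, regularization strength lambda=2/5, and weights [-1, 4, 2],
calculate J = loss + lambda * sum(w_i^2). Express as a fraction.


L2 sq norm = sum(w^2) = 21. J = 11 + 2/5 * 21 = 97/5.

97/5


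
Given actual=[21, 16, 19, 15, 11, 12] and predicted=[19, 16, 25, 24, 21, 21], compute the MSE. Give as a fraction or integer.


MSE = (1/6) * ((21-19)^2=4 + (16-16)^2=0 + (19-25)^2=36 + (15-24)^2=81 + (11-21)^2=100 + (12-21)^2=81). Sum = 302. MSE = 151/3.

151/3


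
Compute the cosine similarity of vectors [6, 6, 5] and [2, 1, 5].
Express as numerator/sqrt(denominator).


dot = 43. |a|^2 = 97, |b|^2 = 30. cos = 43/sqrt(2910).

43/sqrt(2910)


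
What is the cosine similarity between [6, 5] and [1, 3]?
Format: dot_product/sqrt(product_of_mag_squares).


dot = 21. |a|^2 = 61, |b|^2 = 10. cos = 21/sqrt(610).

21/sqrt(610)


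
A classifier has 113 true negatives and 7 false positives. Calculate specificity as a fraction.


Specificity = TN / (TN + FP) = 113 / 120 = 113/120.

113/120


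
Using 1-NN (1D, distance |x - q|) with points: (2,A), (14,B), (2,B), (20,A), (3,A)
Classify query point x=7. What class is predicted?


Distances: |2-7|=5, |14-7|=7, |2-7|=5, |20-7|=13, |3-7|=4. 1 nearest: (3,A). Counts: {'A': 1}. Majority class: A.

A


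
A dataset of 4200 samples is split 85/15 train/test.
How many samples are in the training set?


Test set = 4200 * 15% = 630. Training set = 4200 - 630 = 3570.

3570


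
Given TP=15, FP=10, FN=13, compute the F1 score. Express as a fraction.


Precision = 15/25 = 3/5. Recall = 15/28 = 15/28. F1 = 2*P*R/(P+R) = 30/53.

30/53


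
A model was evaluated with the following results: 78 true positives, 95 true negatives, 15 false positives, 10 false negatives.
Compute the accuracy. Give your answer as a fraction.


Accuracy = (TP + TN) / (TP + TN + FP + FN) = (78 + 95) / 198 = 173/198.

173/198


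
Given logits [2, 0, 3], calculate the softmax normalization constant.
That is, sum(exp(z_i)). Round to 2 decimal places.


Denom = e^2=7.3891 + e^0=1.0000 + e^3=20.0855. Sum = 28.4746, which rounds to 28.47.

28.47


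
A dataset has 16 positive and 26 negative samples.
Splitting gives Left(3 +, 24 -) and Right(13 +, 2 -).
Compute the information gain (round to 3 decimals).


H(parent) = 0.9587. H(left) = 0.5033, H(right) = 0.5665. Weighted = (27/42)*0.5033 + (15/42)*0.5665 = 0.5259. IG = 0.9587 - 0.5259 = 0.4328, which rounds to 0.433.

0.433


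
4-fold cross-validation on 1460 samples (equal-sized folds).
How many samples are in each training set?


Each validation fold has 1460/4 = 365 samples. Training set = 1460 - 365 = 1095.

1095


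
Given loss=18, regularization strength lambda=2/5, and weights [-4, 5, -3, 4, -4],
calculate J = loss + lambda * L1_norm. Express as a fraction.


L1 norm = sum(|w|) = 20. J = 18 + 2/5 * 20 = 26.

26


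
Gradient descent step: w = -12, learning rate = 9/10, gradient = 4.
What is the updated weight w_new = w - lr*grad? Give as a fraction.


w_new = -12 - 9/10 * 4 = -12 - 18/5 = -78/5.

-78/5


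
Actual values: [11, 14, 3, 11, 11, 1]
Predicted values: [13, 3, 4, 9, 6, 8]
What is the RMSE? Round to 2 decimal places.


MSE = 34.0000. RMSE = sqrt(34.0000) = 5.83.

5.83


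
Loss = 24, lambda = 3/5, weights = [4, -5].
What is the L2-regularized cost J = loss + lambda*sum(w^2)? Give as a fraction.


L2 sq norm = sum(w^2) = 41. J = 24 + 3/5 * 41 = 243/5.

243/5


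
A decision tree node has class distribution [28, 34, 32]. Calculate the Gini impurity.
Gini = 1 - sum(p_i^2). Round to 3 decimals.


Total = 94. Proportions: 28/94, 34/94, 32/94. sum(p_i^2) = 0.3354. Gini = 1 - 0.3354 = 0.6646, which rounds to 0.665.

0.665


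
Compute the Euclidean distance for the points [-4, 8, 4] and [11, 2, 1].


d = sqrt(sum of squared differences). (-4-11)^2=225, (8-2)^2=36, (4-1)^2=9. Sum = 270.

sqrt(270)


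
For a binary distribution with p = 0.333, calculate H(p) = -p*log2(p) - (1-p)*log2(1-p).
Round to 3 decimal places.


H = -0.333*log2(0.333) - 0.667*log2(0.667) = 0.918.

0.918


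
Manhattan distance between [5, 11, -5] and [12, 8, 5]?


d = sum of absolute differences: |5-12|=7 + |11-8|=3 + |-5-5|=10 = 20.

20


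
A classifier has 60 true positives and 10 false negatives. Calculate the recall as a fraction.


Recall = TP / (TP + FN) = 60 / 70 = 6/7.

6/7


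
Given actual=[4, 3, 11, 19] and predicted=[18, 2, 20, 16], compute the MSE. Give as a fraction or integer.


MSE = (1/4) * ((4-18)^2=196 + (3-2)^2=1 + (11-20)^2=81 + (19-16)^2=9). Sum = 287. MSE = 287/4.

287/4


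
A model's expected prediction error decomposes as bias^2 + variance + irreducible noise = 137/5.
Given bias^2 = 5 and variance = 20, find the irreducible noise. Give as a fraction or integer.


Total error = bias^2 + variance + irreducible noise. So irreducible noise = 137/5 - 5 - 20 = 12/5.

12/5


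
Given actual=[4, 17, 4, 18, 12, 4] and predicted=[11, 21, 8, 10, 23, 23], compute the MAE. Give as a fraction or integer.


MAE = (1/6) * (|4-11|=7 + |17-21|=4 + |4-8|=4 + |18-10|=8 + |12-23|=11 + |4-23|=19). Sum = 53. MAE = 53/6.

53/6


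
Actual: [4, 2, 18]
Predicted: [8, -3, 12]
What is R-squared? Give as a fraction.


Mean(y) = 8. SS_res = 77. SS_tot = 152. R^2 = 1 - 77/(152) = 75/152.

75/152


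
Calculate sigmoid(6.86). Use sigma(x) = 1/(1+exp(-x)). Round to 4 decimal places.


sigma(6.86) = 1/(1+e^(-6.86)) = 1/(1+0.001049) = 1/1.001049 = 0.9990.

0.9990


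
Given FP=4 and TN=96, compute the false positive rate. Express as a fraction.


FPR = FP / (FP + TN) = 4 / 100 = 1/25.

1/25


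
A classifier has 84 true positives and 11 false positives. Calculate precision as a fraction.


Precision = TP / (TP + FP) = 84 / 95 = 84/95.

84/95


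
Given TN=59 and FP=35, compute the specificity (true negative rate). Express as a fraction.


Specificity = TN / (TN + FP) = 59 / 94 = 59/94.

59/94


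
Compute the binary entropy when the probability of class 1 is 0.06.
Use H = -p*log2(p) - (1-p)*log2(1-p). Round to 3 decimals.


H = -0.06*log2(0.06) - 0.94*log2(0.94) = 0.327.

0.327


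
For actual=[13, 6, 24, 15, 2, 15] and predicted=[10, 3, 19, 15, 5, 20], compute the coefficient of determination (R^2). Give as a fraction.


Mean(y) = 25/2. SS_res = 77. SS_tot = 595/2. R^2 = 1 - 77/(595/2) = 63/85.

63/85


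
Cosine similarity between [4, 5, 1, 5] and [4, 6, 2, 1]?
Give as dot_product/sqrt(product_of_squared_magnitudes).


dot = 53. |a|^2 = 67, |b|^2 = 57. cos = 53/sqrt(3819).

53/sqrt(3819)


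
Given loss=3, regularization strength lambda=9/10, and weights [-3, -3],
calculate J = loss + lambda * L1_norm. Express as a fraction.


L1 norm = sum(|w|) = 6. J = 3 + 9/10 * 6 = 42/5.

42/5


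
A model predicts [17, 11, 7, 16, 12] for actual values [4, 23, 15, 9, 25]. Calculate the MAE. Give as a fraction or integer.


MAE = (1/5) * (|4-17|=13 + |23-11|=12 + |15-7|=8 + |9-16|=7 + |25-12|=13). Sum = 53. MAE = 53/5.

53/5


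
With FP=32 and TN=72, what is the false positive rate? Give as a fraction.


FPR = FP / (FP + TN) = 32 / 104 = 4/13.

4/13


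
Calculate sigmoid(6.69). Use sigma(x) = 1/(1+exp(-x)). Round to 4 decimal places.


sigma(6.69) = 1/(1+e^(-6.69)) = 1/(1+0.001243) = 1/1.001243 = 0.9988.

0.9988


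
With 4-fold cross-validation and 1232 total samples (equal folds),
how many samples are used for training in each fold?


Each validation fold has 1232/4 = 308 samples. Training set = 1232 - 308 = 924.

924


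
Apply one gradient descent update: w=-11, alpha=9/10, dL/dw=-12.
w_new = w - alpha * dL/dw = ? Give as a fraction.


w_new = -11 - 9/10 * -12 = -11 - -54/5 = -1/5.

-1/5


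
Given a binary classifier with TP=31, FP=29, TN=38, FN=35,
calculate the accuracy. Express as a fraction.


Accuracy = (TP + TN) / (TP + TN + FP + FN) = (31 + 38) / 133 = 69/133.

69/133


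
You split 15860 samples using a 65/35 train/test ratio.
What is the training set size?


Test set = 15860 * 35% = 5551. Training set = 15860 - 5551 = 10309.

10309


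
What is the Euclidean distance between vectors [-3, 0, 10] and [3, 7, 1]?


d = sqrt(sum of squared differences). (-3-3)^2=36, (0-7)^2=49, (10-1)^2=81. Sum = 166.

sqrt(166)


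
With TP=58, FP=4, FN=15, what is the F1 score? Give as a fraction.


Precision = 58/62 = 29/31. Recall = 58/73 = 58/73. F1 = 2*P*R/(P+R) = 116/135.

116/135


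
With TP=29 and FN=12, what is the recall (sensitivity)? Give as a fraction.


Recall = TP / (TP + FN) = 29 / 41 = 29/41.

29/41


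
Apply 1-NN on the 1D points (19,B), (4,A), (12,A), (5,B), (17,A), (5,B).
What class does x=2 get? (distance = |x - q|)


Distances: |19-2|=17, |4-2|=2, |12-2|=10, |5-2|=3, |17-2|=15, |5-2|=3. 1 nearest: (4,A). Counts: {'A': 1}. Majority class: A.

A


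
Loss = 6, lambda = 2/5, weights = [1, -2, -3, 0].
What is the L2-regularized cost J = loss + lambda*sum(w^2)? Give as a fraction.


L2 sq norm = sum(w^2) = 14. J = 6 + 2/5 * 14 = 58/5.

58/5


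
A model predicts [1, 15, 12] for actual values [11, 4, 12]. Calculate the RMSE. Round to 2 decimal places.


MSE = 73.6667. RMSE = sqrt(73.6667) = 8.58.

8.58


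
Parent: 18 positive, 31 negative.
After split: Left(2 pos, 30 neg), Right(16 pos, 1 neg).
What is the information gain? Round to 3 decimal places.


H(parent) = 0.9486. H(left) = 0.3373, H(right) = 0.3228. Weighted = (32/49)*0.3373 + (17/49)*0.3228 = 0.3323. IG = 0.9486 - 0.3323 = 0.6163, which rounds to 0.616.

0.616


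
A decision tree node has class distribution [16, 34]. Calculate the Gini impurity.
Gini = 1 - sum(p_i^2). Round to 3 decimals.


Total = 50. Proportions: 16/50, 34/50. sum(p_i^2) = 0.5648. Gini = 1 - 0.5648 = 0.4352, which rounds to 0.435.

0.435


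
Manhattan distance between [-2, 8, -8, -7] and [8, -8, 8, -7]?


d = sum of absolute differences: |-2-8|=10 + |8--8|=16 + |-8-8|=16 + |-7--7|=0 = 42.

42


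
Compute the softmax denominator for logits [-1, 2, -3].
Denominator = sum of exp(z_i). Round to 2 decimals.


Denom = e^-1=0.3679 + e^2=7.3891 + e^-3=0.0498. Sum = 7.8068, which rounds to 7.81.

7.81


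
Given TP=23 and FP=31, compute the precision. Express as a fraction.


Precision = TP / (TP + FP) = 23 / 54 = 23/54.

23/54


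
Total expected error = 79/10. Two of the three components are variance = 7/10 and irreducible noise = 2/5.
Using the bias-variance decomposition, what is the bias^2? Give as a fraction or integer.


Total error = bias^2 + variance + irreducible noise. So bias^2 = 79/10 - 7/10 - 2/5 = 34/5.

34/5


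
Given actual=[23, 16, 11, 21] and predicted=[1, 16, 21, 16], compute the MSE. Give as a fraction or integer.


MSE = (1/4) * ((23-1)^2=484 + (16-16)^2=0 + (11-21)^2=100 + (21-16)^2=25). Sum = 609. MSE = 609/4.

609/4


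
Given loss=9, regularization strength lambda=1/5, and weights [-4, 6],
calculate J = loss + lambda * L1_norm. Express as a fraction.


L1 norm = sum(|w|) = 10. J = 9 + 1/5 * 10 = 11.

11


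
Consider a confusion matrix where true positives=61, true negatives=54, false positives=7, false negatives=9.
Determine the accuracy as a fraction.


Accuracy = (TP + TN) / (TP + TN + FP + FN) = (61 + 54) / 131 = 115/131.

115/131


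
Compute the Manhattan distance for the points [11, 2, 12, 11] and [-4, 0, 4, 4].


d = sum of absolute differences: |11--4|=15 + |2-0|=2 + |12-4|=8 + |11-4|=7 = 32.

32


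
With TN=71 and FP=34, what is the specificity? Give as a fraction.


Specificity = TN / (TN + FP) = 71 / 105 = 71/105.

71/105


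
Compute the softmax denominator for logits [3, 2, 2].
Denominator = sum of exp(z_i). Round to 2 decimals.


Denom = e^3=20.0855 + e^2=7.3891 + e^2=7.3891. Sum = 34.8637, which rounds to 34.86.

34.86


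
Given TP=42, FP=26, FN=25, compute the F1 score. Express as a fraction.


Precision = 42/68 = 21/34. Recall = 42/67 = 42/67. F1 = 2*P*R/(P+R) = 28/45.

28/45


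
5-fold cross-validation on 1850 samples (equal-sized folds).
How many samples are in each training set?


Each validation fold has 1850/5 = 370 samples. Training set = 1850 - 370 = 1480.

1480


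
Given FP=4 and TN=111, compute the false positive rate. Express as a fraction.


FPR = FP / (FP + TN) = 4 / 115 = 4/115.

4/115


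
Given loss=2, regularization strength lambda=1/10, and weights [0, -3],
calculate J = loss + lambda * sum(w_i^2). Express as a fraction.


L2 sq norm = sum(w^2) = 9. J = 2 + 1/10 * 9 = 29/10.

29/10


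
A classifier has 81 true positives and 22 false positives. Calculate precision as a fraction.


Precision = TP / (TP + FP) = 81 / 103 = 81/103.

81/103


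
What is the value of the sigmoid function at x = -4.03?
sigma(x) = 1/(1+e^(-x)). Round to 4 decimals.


sigma(-4.03) = 1/(1+e^(4.03)) = 1/(1+56.260911) = 1/57.260911 = 0.0175.

0.0175


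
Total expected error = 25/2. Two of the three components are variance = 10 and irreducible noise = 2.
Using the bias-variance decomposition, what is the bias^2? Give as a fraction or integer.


Total error = bias^2 + variance + irreducible noise. So bias^2 = 25/2 - 10 - 2 = 1/2.

1/2


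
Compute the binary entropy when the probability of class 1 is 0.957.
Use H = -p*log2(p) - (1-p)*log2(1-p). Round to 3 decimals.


H = -0.957*log2(0.957) - 0.043*log2(0.043) = 0.256.

0.256


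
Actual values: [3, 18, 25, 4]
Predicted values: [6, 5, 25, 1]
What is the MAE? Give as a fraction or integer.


MAE = (1/4) * (|3-6|=3 + |18-5|=13 + |25-25|=0 + |4-1|=3). Sum = 19. MAE = 19/4.

19/4


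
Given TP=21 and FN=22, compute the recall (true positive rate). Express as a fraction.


Recall = TP / (TP + FN) = 21 / 43 = 21/43.

21/43


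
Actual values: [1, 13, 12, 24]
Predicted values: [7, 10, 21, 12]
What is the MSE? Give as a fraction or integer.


MSE = (1/4) * ((1-7)^2=36 + (13-10)^2=9 + (12-21)^2=81 + (24-12)^2=144). Sum = 270. MSE = 135/2.

135/2


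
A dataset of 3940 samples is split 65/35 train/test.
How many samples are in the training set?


Test set = 3940 * 35% = 1379. Training set = 3940 - 1379 = 2561.

2561


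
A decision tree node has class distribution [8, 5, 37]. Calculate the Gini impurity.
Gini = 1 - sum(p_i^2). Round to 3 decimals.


Total = 50. Proportions: 8/50, 5/50, 37/50. sum(p_i^2) = 0.5832. Gini = 1 - 0.5832 = 0.4168, which rounds to 0.417.

0.417


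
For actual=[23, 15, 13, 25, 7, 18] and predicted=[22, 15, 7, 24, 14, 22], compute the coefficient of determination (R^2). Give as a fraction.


Mean(y) = 101/6. SS_res = 103. SS_tot = 1325/6. R^2 = 1 - 103/(1325/6) = 707/1325.

707/1325


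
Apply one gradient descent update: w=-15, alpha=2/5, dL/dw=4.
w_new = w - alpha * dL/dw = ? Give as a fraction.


w_new = -15 - 2/5 * 4 = -15 - 8/5 = -83/5.

-83/5


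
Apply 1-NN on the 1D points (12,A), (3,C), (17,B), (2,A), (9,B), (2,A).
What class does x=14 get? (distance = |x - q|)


Distances: |12-14|=2, |3-14|=11, |17-14|=3, |2-14|=12, |9-14|=5, |2-14|=12. 1 nearest: (12,A). Counts: {'A': 1}. Majority class: A.

A


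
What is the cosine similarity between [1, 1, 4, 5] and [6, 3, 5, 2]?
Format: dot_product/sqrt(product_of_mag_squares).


dot = 39. |a|^2 = 43, |b|^2 = 74. cos = 39/sqrt(3182).

39/sqrt(3182)


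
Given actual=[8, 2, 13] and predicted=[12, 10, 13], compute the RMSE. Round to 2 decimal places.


MSE = 26.6667. RMSE = sqrt(26.6667) = 5.16.

5.16


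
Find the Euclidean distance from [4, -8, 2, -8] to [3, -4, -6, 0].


d = sqrt(sum of squared differences). (4-3)^2=1, (-8--4)^2=16, (2--6)^2=64, (-8-0)^2=64. Sum = 145.

sqrt(145)


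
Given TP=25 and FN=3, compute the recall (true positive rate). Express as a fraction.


Recall = TP / (TP + FN) = 25 / 28 = 25/28.

25/28


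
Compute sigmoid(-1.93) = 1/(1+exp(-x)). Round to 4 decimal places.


sigma(-1.93) = 1/(1+e^(1.93)) = 1/(1+6.889510) = 1/7.889510 = 0.1268.

0.1268


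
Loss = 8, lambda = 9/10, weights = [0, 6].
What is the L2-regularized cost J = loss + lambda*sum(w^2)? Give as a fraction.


L2 sq norm = sum(w^2) = 36. J = 8 + 9/10 * 36 = 202/5.

202/5


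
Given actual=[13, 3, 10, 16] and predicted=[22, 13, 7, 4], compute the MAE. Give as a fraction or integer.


MAE = (1/4) * (|13-22|=9 + |3-13|=10 + |10-7|=3 + |16-4|=12). Sum = 34. MAE = 17/2.

17/2


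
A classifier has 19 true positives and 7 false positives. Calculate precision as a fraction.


Precision = TP / (TP + FP) = 19 / 26 = 19/26.

19/26


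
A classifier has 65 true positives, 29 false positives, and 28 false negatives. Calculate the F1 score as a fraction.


Precision = 65/94 = 65/94. Recall = 65/93 = 65/93. F1 = 2*P*R/(P+R) = 130/187.

130/187


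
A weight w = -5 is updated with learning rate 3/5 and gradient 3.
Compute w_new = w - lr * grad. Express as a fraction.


w_new = -5 - 3/5 * 3 = -5 - 9/5 = -34/5.

-34/5


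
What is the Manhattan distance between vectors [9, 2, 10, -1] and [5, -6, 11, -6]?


d = sum of absolute differences: |9-5|=4 + |2--6|=8 + |10-11|=1 + |-1--6|=5 = 18.

18


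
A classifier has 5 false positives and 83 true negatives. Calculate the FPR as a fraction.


FPR = FP / (FP + TN) = 5 / 88 = 5/88.

5/88


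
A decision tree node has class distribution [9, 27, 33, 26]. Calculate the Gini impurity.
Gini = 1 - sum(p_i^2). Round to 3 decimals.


Total = 95. Proportions: 9/95, 27/95, 33/95, 26/95. sum(p_i^2) = 0.2853. Gini = 1 - 0.2853 = 0.7147, which rounds to 0.715.

0.715


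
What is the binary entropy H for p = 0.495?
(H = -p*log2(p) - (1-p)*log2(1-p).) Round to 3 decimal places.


H = -0.495*log2(0.495) - 0.505*log2(0.505) = 1.000.

1.000


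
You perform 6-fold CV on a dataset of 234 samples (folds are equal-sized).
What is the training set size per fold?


Each validation fold has 234/6 = 39 samples. Training set = 234 - 39 = 195.

195


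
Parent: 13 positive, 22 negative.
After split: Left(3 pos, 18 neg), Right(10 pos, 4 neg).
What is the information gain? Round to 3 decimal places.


H(parent) = 0.9518. H(left) = 0.5917, H(right) = 0.8631. Weighted = (21/35)*0.5917 + (14/35)*0.8631 = 0.7003. IG = 0.9518 - 0.7003 = 0.2515, which rounds to 0.252.

0.252


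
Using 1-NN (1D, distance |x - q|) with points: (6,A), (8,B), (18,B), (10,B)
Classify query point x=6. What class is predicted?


Distances: |6-6|=0, |8-6|=2, |18-6|=12, |10-6|=4. 1 nearest: (6,A). Counts: {'A': 1}. Majority class: A.

A


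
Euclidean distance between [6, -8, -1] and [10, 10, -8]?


d = sqrt(sum of squared differences). (6-10)^2=16, (-8-10)^2=324, (-1--8)^2=49. Sum = 389.

sqrt(389)


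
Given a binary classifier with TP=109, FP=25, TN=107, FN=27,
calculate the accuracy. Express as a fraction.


Accuracy = (TP + TN) / (TP + TN + FP + FN) = (109 + 107) / 268 = 54/67.

54/67


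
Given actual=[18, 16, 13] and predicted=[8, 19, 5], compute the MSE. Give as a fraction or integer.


MSE = (1/3) * ((18-8)^2=100 + (16-19)^2=9 + (13-5)^2=64). Sum = 173. MSE = 173/3.

173/3


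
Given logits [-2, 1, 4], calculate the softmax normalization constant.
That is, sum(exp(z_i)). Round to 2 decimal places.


Denom = e^-2=0.1353 + e^1=2.7183 + e^4=54.5982. Sum = 57.4518, which rounds to 57.45.

57.45


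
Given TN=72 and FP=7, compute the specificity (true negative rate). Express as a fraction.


Specificity = TN / (TN + FP) = 72 / 79 = 72/79.

72/79


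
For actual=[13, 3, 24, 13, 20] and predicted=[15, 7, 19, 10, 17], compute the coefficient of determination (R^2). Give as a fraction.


Mean(y) = 73/5. SS_res = 63. SS_tot = 1286/5. R^2 = 1 - 63/(1286/5) = 971/1286.

971/1286


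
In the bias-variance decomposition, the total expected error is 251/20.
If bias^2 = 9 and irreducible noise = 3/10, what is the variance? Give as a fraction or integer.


Total error = bias^2 + variance + irreducible noise. So variance = 251/20 - 9 - 3/10 = 13/4.

13/4


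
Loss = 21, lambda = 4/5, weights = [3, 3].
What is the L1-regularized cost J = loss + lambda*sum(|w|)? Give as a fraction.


L1 norm = sum(|w|) = 6. J = 21 + 4/5 * 6 = 129/5.

129/5


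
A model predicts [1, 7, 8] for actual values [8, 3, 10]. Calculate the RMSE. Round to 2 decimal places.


MSE = 23.0000. RMSE = sqrt(23.0000) = 4.80.

4.80


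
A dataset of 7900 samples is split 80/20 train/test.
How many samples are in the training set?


Test set = 7900 * 20% = 1580. Training set = 7900 - 1580 = 6320.

6320


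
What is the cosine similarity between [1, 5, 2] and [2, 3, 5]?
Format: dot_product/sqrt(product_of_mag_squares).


dot = 27. |a|^2 = 30, |b|^2 = 38. cos = 27/sqrt(1140).

27/sqrt(1140)


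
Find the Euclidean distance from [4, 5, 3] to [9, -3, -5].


d = sqrt(sum of squared differences). (4-9)^2=25, (5--3)^2=64, (3--5)^2=64. Sum = 153.

sqrt(153)


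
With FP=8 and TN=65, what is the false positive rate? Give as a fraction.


FPR = FP / (FP + TN) = 8 / 73 = 8/73.

8/73


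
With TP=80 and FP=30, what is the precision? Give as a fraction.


Precision = TP / (TP + FP) = 80 / 110 = 8/11.

8/11


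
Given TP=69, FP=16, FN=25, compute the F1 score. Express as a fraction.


Precision = 69/85 = 69/85. Recall = 69/94 = 69/94. F1 = 2*P*R/(P+R) = 138/179.

138/179


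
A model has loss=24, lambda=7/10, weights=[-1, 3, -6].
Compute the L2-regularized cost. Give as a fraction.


L2 sq norm = sum(w^2) = 46. J = 24 + 7/10 * 46 = 281/5.

281/5


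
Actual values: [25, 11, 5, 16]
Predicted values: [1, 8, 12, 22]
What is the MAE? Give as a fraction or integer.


MAE = (1/4) * (|25-1|=24 + |11-8|=3 + |5-12|=7 + |16-22|=6). Sum = 40. MAE = 10.

10


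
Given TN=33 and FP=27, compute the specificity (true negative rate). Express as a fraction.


Specificity = TN / (TN + FP) = 33 / 60 = 11/20.

11/20


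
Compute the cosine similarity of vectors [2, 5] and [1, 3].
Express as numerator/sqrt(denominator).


dot = 17. |a|^2 = 29, |b|^2 = 10. cos = 17/sqrt(290).

17/sqrt(290)


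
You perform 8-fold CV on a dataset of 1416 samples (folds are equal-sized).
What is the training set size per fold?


Each validation fold has 1416/8 = 177 samples. Training set = 1416 - 177 = 1239.

1239


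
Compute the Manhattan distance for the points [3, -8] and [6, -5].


d = sum of absolute differences: |3-6|=3 + |-8--5|=3 = 6.

6


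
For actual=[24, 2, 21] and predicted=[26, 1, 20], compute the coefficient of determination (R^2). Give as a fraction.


Mean(y) = 47/3. SS_res = 6. SS_tot = 854/3. R^2 = 1 - 6/(854/3) = 418/427.

418/427


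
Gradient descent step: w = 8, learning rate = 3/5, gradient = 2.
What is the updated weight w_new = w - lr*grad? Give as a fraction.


w_new = 8 - 3/5 * 2 = 8 - 6/5 = 34/5.

34/5


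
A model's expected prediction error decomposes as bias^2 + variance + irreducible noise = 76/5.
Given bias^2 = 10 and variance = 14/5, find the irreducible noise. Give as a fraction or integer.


Total error = bias^2 + variance + irreducible noise. So irreducible noise = 76/5 - 10 - 14/5 = 12/5.

12/5


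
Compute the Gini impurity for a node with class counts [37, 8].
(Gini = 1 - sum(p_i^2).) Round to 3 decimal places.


Total = 45. Proportions: 37/45, 8/45. sum(p_i^2) = 0.7077. Gini = 1 - 0.7077 = 0.2923, which rounds to 0.292.

0.292


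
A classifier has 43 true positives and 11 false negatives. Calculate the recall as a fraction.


Recall = TP / (TP + FN) = 43 / 54 = 43/54.

43/54


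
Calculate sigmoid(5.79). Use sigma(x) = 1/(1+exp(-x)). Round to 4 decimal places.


sigma(5.79) = 1/(1+e^(-5.79)) = 1/(1+0.003058) = 1/1.003058 = 0.9970.

0.9970


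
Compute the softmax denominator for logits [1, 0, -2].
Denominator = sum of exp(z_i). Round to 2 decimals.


Denom = e^1=2.7183 + e^0=1.0000 + e^-2=0.1353. Sum = 3.8536, which rounds to 3.85.

3.85


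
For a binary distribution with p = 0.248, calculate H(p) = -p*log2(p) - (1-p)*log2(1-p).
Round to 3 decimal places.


H = -0.248*log2(0.248) - 0.752*log2(0.752) = 0.808.

0.808


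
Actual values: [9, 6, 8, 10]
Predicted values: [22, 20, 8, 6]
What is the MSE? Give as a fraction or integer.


MSE = (1/4) * ((9-22)^2=169 + (6-20)^2=196 + (8-8)^2=0 + (10-6)^2=16). Sum = 381. MSE = 381/4.

381/4


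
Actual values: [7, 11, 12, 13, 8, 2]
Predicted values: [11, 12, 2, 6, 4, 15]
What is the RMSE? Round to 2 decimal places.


MSE = 58.5000. RMSE = sqrt(58.5000) = 7.65.

7.65


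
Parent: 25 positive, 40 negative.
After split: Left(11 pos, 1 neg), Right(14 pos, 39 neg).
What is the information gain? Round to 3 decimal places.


H(parent) = 0.9612. H(left) = 0.4138, H(right) = 0.8329. Weighted = (12/65)*0.4138 + (53/65)*0.8329 = 0.7555. IG = 0.9612 - 0.7555 = 0.2057, which rounds to 0.206.

0.206


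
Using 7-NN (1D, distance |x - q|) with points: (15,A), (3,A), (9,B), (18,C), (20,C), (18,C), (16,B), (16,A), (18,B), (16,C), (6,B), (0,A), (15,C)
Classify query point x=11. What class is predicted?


Distances: |15-11|=4, |3-11|=8, |9-11|=2, |18-11|=7, |20-11|=9, |18-11|=7, |16-11|=5, |16-11|=5, |18-11|=7, |16-11|=5, |6-11|=5, |0-11|=11, |15-11|=4. 7 nearest: (9,B), (15,A), (15,C), (16,A), (16,B), (6,B), (16,C). Counts: {'B': 3, 'A': 2, 'C': 2}. Majority class: B.

B


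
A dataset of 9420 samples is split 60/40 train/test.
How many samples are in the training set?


Test set = 9420 * 40% = 3768. Training set = 9420 - 3768 = 5652.

5652


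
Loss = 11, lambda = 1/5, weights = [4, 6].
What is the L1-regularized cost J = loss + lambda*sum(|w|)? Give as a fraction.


L1 norm = sum(|w|) = 10. J = 11 + 1/5 * 10 = 13.

13


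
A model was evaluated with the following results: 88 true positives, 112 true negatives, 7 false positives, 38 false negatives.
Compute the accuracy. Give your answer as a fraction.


Accuracy = (TP + TN) / (TP + TN + FP + FN) = (88 + 112) / 245 = 40/49.

40/49


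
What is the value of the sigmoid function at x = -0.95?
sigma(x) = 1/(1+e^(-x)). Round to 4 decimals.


sigma(-0.95) = 1/(1+e^(0.95)) = 1/(1+2.585710) = 1/3.585710 = 0.2789.

0.2789


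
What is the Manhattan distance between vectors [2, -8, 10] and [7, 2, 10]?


d = sum of absolute differences: |2-7|=5 + |-8-2|=10 + |10-10|=0 = 15.

15


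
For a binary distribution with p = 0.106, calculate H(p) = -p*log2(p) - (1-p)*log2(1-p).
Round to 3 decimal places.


H = -0.106*log2(0.106) - 0.894*log2(0.894) = 0.488.

0.488


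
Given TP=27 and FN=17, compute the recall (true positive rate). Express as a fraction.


Recall = TP / (TP + FN) = 27 / 44 = 27/44.

27/44


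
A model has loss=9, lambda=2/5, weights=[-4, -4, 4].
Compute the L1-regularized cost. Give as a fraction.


L1 norm = sum(|w|) = 12. J = 9 + 2/5 * 12 = 69/5.

69/5


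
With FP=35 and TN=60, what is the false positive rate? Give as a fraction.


FPR = FP / (FP + TN) = 35 / 95 = 7/19.

7/19


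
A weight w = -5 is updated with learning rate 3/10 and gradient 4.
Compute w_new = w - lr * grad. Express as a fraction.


w_new = -5 - 3/10 * 4 = -5 - 6/5 = -31/5.

-31/5


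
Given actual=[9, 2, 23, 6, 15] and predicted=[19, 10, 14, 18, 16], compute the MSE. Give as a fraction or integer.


MSE = (1/5) * ((9-19)^2=100 + (2-10)^2=64 + (23-14)^2=81 + (6-18)^2=144 + (15-16)^2=1). Sum = 390. MSE = 78.

78


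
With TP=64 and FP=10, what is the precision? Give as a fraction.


Precision = TP / (TP + FP) = 64 / 74 = 32/37.

32/37


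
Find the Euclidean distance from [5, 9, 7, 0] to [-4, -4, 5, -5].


d = sqrt(sum of squared differences). (5--4)^2=81, (9--4)^2=169, (7-5)^2=4, (0--5)^2=25. Sum = 279.

sqrt(279)


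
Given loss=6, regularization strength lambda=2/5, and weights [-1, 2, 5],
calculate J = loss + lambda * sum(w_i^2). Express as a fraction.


L2 sq norm = sum(w^2) = 30. J = 6 + 2/5 * 30 = 18.

18


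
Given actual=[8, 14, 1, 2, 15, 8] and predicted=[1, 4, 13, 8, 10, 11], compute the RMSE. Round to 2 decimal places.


MSE = 60.5000. RMSE = sqrt(60.5000) = 7.78.

7.78


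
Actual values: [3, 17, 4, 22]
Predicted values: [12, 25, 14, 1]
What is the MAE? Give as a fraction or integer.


MAE = (1/4) * (|3-12|=9 + |17-25|=8 + |4-14|=10 + |22-1|=21). Sum = 48. MAE = 12.

12


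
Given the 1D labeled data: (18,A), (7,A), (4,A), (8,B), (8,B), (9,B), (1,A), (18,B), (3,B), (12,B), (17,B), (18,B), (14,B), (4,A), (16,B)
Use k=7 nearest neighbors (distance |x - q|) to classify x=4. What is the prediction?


Distances: |18-4|=14, |7-4|=3, |4-4|=0, |8-4|=4, |8-4|=4, |9-4|=5, |1-4|=3, |18-4|=14, |3-4|=1, |12-4|=8, |17-4|=13, |18-4|=14, |14-4|=10, |4-4|=0, |16-4|=12. 7 nearest: (4,A), (4,A), (3,B), (7,A), (1,A), (8,B), (8,B). Counts: {'A': 4, 'B': 3}. Majority class: A.

A


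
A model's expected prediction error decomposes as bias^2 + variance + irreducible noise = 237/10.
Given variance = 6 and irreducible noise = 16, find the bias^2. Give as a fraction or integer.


Total error = bias^2 + variance + irreducible noise. So bias^2 = 237/10 - 6 - 16 = 17/10.

17/10


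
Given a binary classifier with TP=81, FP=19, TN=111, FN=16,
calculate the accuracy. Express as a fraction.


Accuracy = (TP + TN) / (TP + TN + FP + FN) = (81 + 111) / 227 = 192/227.

192/227


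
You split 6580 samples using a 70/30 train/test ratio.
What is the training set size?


Test set = 6580 * 30% = 1974. Training set = 6580 - 1974 = 4606.

4606


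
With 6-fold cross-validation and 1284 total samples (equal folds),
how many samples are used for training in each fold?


Each validation fold has 1284/6 = 214 samples. Training set = 1284 - 214 = 1070.

1070


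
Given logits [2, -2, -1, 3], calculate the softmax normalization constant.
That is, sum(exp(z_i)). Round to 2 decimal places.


Denom = e^2=7.3891 + e^-2=0.1353 + e^-1=0.3679 + e^3=20.0855. Sum = 27.9778, which rounds to 27.98.

27.98


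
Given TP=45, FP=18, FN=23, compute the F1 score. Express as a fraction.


Precision = 45/63 = 5/7. Recall = 45/68 = 45/68. F1 = 2*P*R/(P+R) = 90/131.

90/131


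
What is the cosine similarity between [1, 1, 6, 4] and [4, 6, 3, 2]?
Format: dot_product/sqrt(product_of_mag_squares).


dot = 36. |a|^2 = 54, |b|^2 = 65. cos = 36/sqrt(3510).

36/sqrt(3510)


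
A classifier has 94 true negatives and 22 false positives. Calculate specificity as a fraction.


Specificity = TN / (TN + FP) = 94 / 116 = 47/58.

47/58


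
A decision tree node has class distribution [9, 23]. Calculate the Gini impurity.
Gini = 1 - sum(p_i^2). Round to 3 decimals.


Total = 32. Proportions: 9/32, 23/32. sum(p_i^2) = 0.5957. Gini = 1 - 0.5957 = 0.4043, which rounds to 0.404.

0.404


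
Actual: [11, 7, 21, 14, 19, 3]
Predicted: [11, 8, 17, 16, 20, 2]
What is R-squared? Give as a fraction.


Mean(y) = 25/2. SS_res = 23. SS_tot = 479/2. R^2 = 1 - 23/(479/2) = 433/479.

433/479


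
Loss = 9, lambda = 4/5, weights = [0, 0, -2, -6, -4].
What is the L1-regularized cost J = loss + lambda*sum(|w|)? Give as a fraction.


L1 norm = sum(|w|) = 12. J = 9 + 4/5 * 12 = 93/5.

93/5


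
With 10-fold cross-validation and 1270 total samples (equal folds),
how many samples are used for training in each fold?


Each validation fold has 1270/10 = 127 samples. Training set = 1270 - 127 = 1143.

1143


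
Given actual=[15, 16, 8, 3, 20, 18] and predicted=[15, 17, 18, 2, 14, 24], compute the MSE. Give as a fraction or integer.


MSE = (1/6) * ((15-15)^2=0 + (16-17)^2=1 + (8-18)^2=100 + (3-2)^2=1 + (20-14)^2=36 + (18-24)^2=36). Sum = 174. MSE = 29.

29


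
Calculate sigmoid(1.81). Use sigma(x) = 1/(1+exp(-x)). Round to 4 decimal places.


sigma(1.81) = 1/(1+e^(-1.81)) = 1/(1+0.163654) = 1/1.163654 = 0.8594.

0.8594


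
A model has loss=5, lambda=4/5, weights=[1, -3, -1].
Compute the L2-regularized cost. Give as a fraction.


L2 sq norm = sum(w^2) = 11. J = 5 + 4/5 * 11 = 69/5.

69/5


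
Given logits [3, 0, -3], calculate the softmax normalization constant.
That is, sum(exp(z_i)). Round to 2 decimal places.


Denom = e^3=20.0855 + e^0=1.0000 + e^-3=0.0498. Sum = 21.1353, which rounds to 21.14.

21.14


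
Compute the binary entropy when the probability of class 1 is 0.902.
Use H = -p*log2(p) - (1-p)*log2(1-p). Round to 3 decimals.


H = -0.902*log2(0.902) - 0.098*log2(0.098) = 0.463.

0.463


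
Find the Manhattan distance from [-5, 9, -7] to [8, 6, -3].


d = sum of absolute differences: |-5-8|=13 + |9-6|=3 + |-7--3|=4 = 20.

20


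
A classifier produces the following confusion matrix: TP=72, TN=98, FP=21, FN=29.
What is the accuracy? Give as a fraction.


Accuracy = (TP + TN) / (TP + TN + FP + FN) = (72 + 98) / 220 = 17/22.

17/22


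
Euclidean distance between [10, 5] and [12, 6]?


d = sqrt(sum of squared differences). (10-12)^2=4, (5-6)^2=1. Sum = 5.

sqrt(5)


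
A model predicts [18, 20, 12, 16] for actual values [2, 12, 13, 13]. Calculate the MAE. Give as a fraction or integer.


MAE = (1/4) * (|2-18|=16 + |12-20|=8 + |13-12|=1 + |13-16|=3). Sum = 28. MAE = 7.

7
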